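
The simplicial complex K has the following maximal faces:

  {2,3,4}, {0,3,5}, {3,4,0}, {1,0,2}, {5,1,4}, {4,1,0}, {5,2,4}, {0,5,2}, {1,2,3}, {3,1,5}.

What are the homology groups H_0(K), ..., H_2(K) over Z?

Take the total order 0 < 1 < 2 < 3 < 4 < 5 on the vertex set. Then K (dimension 2) consists of the simplices:

  0-simplices (6): [0], [1], [2], [3], [4], [5]
  1-simplices (15): [0,1], [0,2], [0,3], [0,4], [0,5], [1,2], [1,3], [1,4], [1,5], [2,3], [2,4], [2,5], [3,4], [3,5], [4,5]
  2-simplices (10): [0,1,2], [0,1,4], [0,2,5], [0,3,4], [0,3,5], [1,2,3], [1,3,5], [1,4,5], [2,3,4], [2,4,5]

Hence C_0 ≅ Z^6, C_1 ≅ Z^15, C_2 ≅ Z^10.

The boundary map ∂_1: C_1 → C_0 is given by ∂[p,q] = [q] − [p].
As a 6×15 matrix over Z this has rank 5, with invariant factors (1,1,1,1,1).

∂_2: C_2 → C_1 maps a triangle to the signed sum of its edges. For instance
  ∂[0,3,5] = [3,5] − [0,5] + [0,3],
  ∂[0,2,5] = [2,5] − [0,5] + [0,2].
This gives a 15×10 integer matrix of rank 10; reducing to Smith normal form yields diagonal entries (1,1,1,1,1,1,1,1,1,2).

Now H_k = ker ∂_k / im ∂_{k+1}, so:

  H_0: rank C_0 − rank ∂_1 = 6 − 5 = 1, and the invariant factors of ∂_1 are all 1, so H_0 = Z.
  H_1: rank ker ∂_1 − rank ∂_2 = (15 − 5) − 10 = 0, and ∂_2 has invariant factor 2 > 1, so H_1 = Z/2Z.
  H_2: rank ker ∂_2 − rank ∂_3 = (10 − 10) − 0 = 0, and there is no ∂_3, so H_2 = 0.

H_0 ≅ Z,  H_1 ≅ Z/2Z,  H_2 = 0.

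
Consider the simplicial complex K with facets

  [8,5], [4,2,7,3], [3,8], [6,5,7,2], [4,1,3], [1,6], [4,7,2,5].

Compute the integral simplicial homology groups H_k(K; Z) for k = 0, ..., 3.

Take the total order 1 < 2 < 3 < 4 < 5 < 6 < 7 < 8 on the vertex set. Then K (dimension 3) consists of the simplices:

  0-simplices (8): [1], [2], [3], [4], [5], [6], [7], [8]
  1-simplices (17): [1,3], [1,4], [1,6], [2,3], [2,4], [2,5], [2,6], [2,7], [3,4], [3,7], [3,8], [4,5], [4,7], [5,6], [5,7], [5,8], [6,7]
  2-simplices (11): [1,3,4], [2,3,4], [2,3,7], [2,4,5], [2,4,7], [2,5,6], [2,5,7], [2,6,7], [3,4,7], [4,5,7], [5,6,7]
  3-simplices (3): [2,3,4,7], [2,4,5,7], [2,5,6,7]

giving chain groups C_0 ≅ Z^8, C_1 ≅ Z^17, C_2 ≅ Z^11, C_3 ≅ Z^3.

∂_1: C_1 → C_0 is given by ∂[p,q] = [q] − [p].
As a 8×17 matrix over Z this has rank 7, with invariant factors (1,1,1,1,1,1,1).

The boundary map ∂_2: C_2 → C_1 acts by ∂[p,q,r] = [q,r] − [p,r] + [p,q]. For instance
  ∂[3,4,7] = [4,7] − [3,7] + [3,4],
  ∂[2,3,7] = [3,7] − [2,7] + [2,3].
The 17×11 boundary matrix has rank 8 and Smith normal form diag(1,1,1,1,1,1,1,1).

The boundary map ∂_3: C_3 → C_2 sends each 3-simplex σ to the alternating sum Σ_i (−1)^i (σ with its i-th vertex removed). For instance
  ∂[2,3,4,7] = [3,4,7] − [2,4,7] + [2,3,7] − [2,3,4],
  ∂[2,5,6,7] = [5,6,7] − [2,6,7] + [2,5,7] − [2,5,6].
This gives a 11×3 integer matrix of rank 3; reducing to Smith normal form yields diagonal entries (1,1,1).

Now H_k = ker ∂_k / im ∂_{k+1}, so:

  H_0: rank C_0 − rank ∂_1 = 8 − 7 = 1, and the invariant factors of ∂_1 are all 1, so H_0 ≅ Z.
  H_1: rank ker ∂_1 − rank ∂_2 = (17 − 7) − 8 = 2, and the invariant factors of ∂_2 are all 1, so H_1 ≅ Z^2.
  H_2: rank ker ∂_2 − rank ∂_3 = (11 − 8) − 3 = 0, and the invariant factors of ∂_3 are all 1, so H_2 ≅ 0.
  H_3: rank ker ∂_3 − rank ∂_4 = (3 − 3) − 0 = 0, and there is no ∂_4, so H_3 ≅ 0.

As a check, the Euler characteristic is 8 − 17 + 11 − 3 = -1, which agrees with 1 − 2 + 0 − 0 = -1.

H_0 = Z,  H_1 = Z^2,  H_2 = 0,  H_3 = 0.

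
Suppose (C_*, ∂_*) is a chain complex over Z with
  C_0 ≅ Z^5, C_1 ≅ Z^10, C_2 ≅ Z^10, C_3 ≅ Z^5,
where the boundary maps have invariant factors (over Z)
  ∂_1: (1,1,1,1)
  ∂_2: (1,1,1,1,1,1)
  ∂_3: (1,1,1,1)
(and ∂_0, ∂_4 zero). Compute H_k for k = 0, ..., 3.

H_0: b_0 = 5 − 0 − 4 = 1; torsion from ∂_1 factors > 1: none. So H_0 = Z.
H_1: b_1 = 10 − 4 − 6 = 0; torsion from ∂_2 factors > 1: none. So H_1 = 0.
H_2: b_2 = 10 − 6 − 4 = 0; torsion from ∂_3 factors > 1: none. So H_2 = 0.
H_3: b_3 = 5 − 4 − 0 = 1; torsion from ∂_4 factors > 1: none. So H_3 = Z.

H_0 = Z,  H_1 = 0,  H_2 = 0,  H_3 = Z.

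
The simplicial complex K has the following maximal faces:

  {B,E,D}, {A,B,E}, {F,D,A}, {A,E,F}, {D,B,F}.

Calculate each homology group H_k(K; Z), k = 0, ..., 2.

We work with the vertex ordering A < B < D < E < F. The simplices of K, each written with vertices in increasing order, are:

  0-simplices (5): A, B, D, E, F
  1-simplices (10): AB, AD, AE, AF, BD, BE, BF, DE, DF, EF
  2-simplices (5): ABE, ADF, AEF, BDE, BDF

Hence C_0 ≅ Z^5, C_1 ≅ Z^10, C_2 ≅ Z^5.

The boundary map ∂_1: C_1 → C_0 maps an edge to its endpoints' difference, ∂[p,q] = q − p. For instance
  ∂EF = F − E.
The 5×10 boundary matrix has rank 4 and Smith normal form diag(1,1,1,1).

The boundary map ∂_2: C_2 → C_1 acts by ∂[p,q,r] = [q,r] − [p,r] + [p,q]. For instance
  ∂ADF = DF − AF + AD,
  ∂ABE = BE − AE + AB.
This gives a 10×5 integer matrix of rank 5; reducing to Smith normal form yields diagonal entries (1,1,1,1,1).

Computing H_k = (kernel of ∂_k) / (image of ∂_{k+1}):

  H_0: rank C_0 − rank ∂_1 = 5 − 4 = 1, and the invariant factors of ∂_1 are all 1, so H_0 = Z.
  H_1: rank ker ∂_1 − rank ∂_2 = (10 − 4) − 5 = 1, and the invariant factors of ∂_2 are all 1, so H_1 = Z.
  H_2: rank ker ∂_2 − rank ∂_3 = (5 − 5) − 0 = 0, and there is no ∂_3, so H_2 = 0.

H_0 ≅ Z,  H_1 ≅ Z,  H_2 = 0.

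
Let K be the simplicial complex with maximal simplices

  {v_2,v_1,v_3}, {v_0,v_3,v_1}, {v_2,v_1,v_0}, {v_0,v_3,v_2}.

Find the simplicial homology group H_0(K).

H_0 ≅ Z.

Take the total order v_0 < v_1 < v_2 < v_3 on the vertex set. Then K (dimension 2) consists of the simplices:

  0-simplices (4): [v_0], [v_1], [v_2], [v_3]
  1-simplices (6): [v_0,v_1], [v_0,v_2], [v_0,v_3], [v_1,v_2], [v_1,v_3], [v_2,v_3]
  2-simplices (4): [v_0,v_1,v_2], [v_0,v_1,v_3], [v_0,v_2,v_3], [v_1,v_2,v_3]

Hence C_0 ≅ Z^4, C_1 ≅ Z^6, C_2 ≅ Z^4.

∂_1: C_1 → C_0 sends each edge [p,q] (with p < q) to q − p.
The resulting 4×6 matrix has rank 3, and its Smith normal form has invariant factors (1,1,1).

The boundary map ∂_2: C_2 → C_1 acts by ∂[p,q,r] = [q,r] − [p,r] + [p,q]. For instance
  ∂[v_1,v_2,v_3] = [v_2,v_3] − [v_1,v_3] + [v_1,v_2],
  ∂[v_0,v_2,v_3] = [v_2,v_3] − [v_0,v_3] + [v_0,v_2].
As a 6×4 matrix over Z this has rank 3, with invariant factors (1,1,1).

From H_k ≅ ker(∂_k) / im(∂_{k+1}) we obtain:

  H_0: rank C_0 − rank ∂_1 = 4 − 3 = 1, and the invariant factors of ∂_1 are all 1, so H_0 = Z.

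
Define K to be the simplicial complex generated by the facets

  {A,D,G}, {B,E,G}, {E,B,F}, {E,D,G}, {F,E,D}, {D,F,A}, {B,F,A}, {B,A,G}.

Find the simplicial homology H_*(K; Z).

Fix the vertex order A < B < D < E < F < G and write every simplex with vertices in increasing order. Then dim K = 2 and the simplices of K are:

  0-simplices (6): A, B, D, E, F, G
  1-simplices (12): AB, AD, AF, AG, BE, BF, BG, DE, DF, DG, EF, EG
  2-simplices (8): ABF, ABG, ADF, ADG, BEF, BEG, DEF, DEG

giving chain groups C_0 ≅ Z^6, C_1 ≅ Z^12, C_2 ≅ Z^8.

The boundary map ∂_1: C_1 → C_0 maps an edge to its endpoints' difference, ∂[p,q] = q − p.
As a 6×12 matrix over Z this has rank 5, with invariant factors (1,1,1,1,1).

The boundary map ∂_2: C_2 → C_1 sends each 2-simplex [p,q,r] to [q,r] − [p,r] + [p,q]. For instance
  ∂BEG = EG − BG + BE,
  ∂BEF = EF − BF + BE.
This gives a 12×8 integer matrix of rank 7; reducing to Smith normal form yields diagonal entries (1,1,1,1,1,1,1).

From H_k ≅ ker(∂_k) / im(∂_{k+1}) we obtain:

  H_0: rank C_0 − rank ∂_1 = 6 − 5 = 1, and the invariant factors of ∂_1 are all 1, so H_0 = Z.
  H_1: rank ker ∂_1 − rank ∂_2 = (12 − 5) − 7 = 0, and the invariant factors of ∂_2 are all 1, so H_1 = 0.
  H_2: rank ker ∂_2 − rank ∂_3 = (8 − 7) − 0 = 1, and there is no ∂_3, so H_2 = Z.

H_0 = Z,  H_1 = 0,  H_2 = Z.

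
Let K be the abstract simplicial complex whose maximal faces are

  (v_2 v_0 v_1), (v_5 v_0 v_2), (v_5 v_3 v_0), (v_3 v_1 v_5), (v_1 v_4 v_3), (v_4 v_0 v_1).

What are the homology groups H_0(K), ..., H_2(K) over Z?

H_0 ≅ Z,  H_1 ≅ Z,  H_2 = 0.

We work with the vertex ordering v_0 < v_1 < v_2 < v_3 < v_4 < v_5. The simplices of K, each written with vertices in increasing order, are:

  0-simplices (6): [v_0], [v_1], [v_2], [v_3], [v_4], [v_5]
  1-simplices (12): [v_0,v_1], [v_0,v_2], [v_0,v_3], [v_0,v_4], [v_0,v_5], [v_1,v_2], [v_1,v_3], [v_1,v_4], [v_1,v_5], [v_2,v_5], [v_3,v_4], [v_3,v_5]
  2-simplices (6): [v_0,v_1,v_2], [v_0,v_1,v_4], [v_0,v_2,v_5], [v_0,v_3,v_5], [v_1,v_3,v_4], [v_1,v_3,v_5]

giving chain groups C_0 ≅ Z^6, C_1 ≅ Z^12, C_2 ≅ Z^6.

Boundary ∂_1: C_1 → C_0 sends each edge [p,q] (with p < q) to q − p. For instance
  ∂[v_1,v_4] = [v_4] − [v_1].
The resulting 6×12 matrix has rank 5, and its Smith normal form has invariant factors (1,1,1,1,1).

The boundary map ∂_2: C_2 → C_1 acts by ∂[p,q,r] = [q,r] − [p,r] + [p,q]. For instance
  ∂[v_0,v_3,v_5] = [v_3,v_5] − [v_0,v_5] + [v_0,v_3],
  ∂[v_1,v_3,v_5] = [v_3,v_5] − [v_1,v_5] + [v_1,v_3].
The 12×6 boundary matrix has rank 6 and Smith normal form diag(1,1,1,1,1,1).

Computing H_k = (kernel of ∂_k) / (image of ∂_{k+1}):

  H_0: rank C_0 − rank ∂_1 = 6 − 5 = 1, and the invariant factors of ∂_1 are all 1, so H_0 = Z.
  H_1: rank ker ∂_1 − rank ∂_2 = (12 − 5) − 6 = 1, and the invariant factors of ∂_2 are all 1, so H_1 = Z.
  H_2: rank ker ∂_2 − rank ∂_3 = (6 − 6) − 0 = 0, and there is no ∂_3, so H_2 = 0.

As a check, the Euler characteristic is 6 − 12 + 6 = 0, which agrees with 1 − 1 + 0 = 0.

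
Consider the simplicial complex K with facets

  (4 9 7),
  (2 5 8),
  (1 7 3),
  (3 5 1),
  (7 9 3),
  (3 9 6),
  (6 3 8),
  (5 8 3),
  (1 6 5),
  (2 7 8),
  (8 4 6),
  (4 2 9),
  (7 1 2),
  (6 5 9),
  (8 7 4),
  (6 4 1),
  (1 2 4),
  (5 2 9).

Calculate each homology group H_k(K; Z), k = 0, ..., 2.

H_0 ≅ Z,  H_1 ≅ Z ⊕ Z/2Z,  H_2 = 0.

Fix the vertex order 1 < 2 < 3 < 4 < 5 < 6 < 7 < 8 < 9 and write every simplex with vertices in increasing order. Then dim K = 2 and the simplices of K are:

  0-simplices (9): [1], [2], [3], [4], [5], [6], [7], [8], [9]
  1-simplices (27): (27 of them)
  2-simplices (18): [1,2,4], [1,2,7], [1,3,5], [1,3,7], [1,4,6], [1,5,6], [2,4,9], [2,5,8], [2,5,9], [2,7,8], [3,5,8], [3,6,8], [3,6,9], [3,7,9], [4,6,8], [4,7,8], [4,7,9], [5,6,9]

giving chain groups C_0 ≅ Z^9, C_1 ≅ Z^27, C_2 ≅ Z^18.

Boundary ∂_1: C_1 → C_0 sends each edge [p,q] (with p < q) to q − p. For instance
  ∂[1,2] = [2] − [1].
The 9×27 boundary matrix has rank 8 and Smith normal form diag(1,1,1,1,1,1,1,1).

The boundary map ∂_2: C_2 → C_1 acts by ∂[p,q,r] = [q,r] − [p,r] + [p,q]. For instance
  ∂[5,6,9] = [6,9] − [5,9] + [5,6],
  ∂[4,7,8] = [7,8] − [4,8] + [4,7].
The resulting 27×18 matrix has rank 18, and its Smith normal form has invariant factors (1,1,1,1,1,1,1,1,1,1,1,1,1,1,1,1,1,2).

From H_k ≅ ker(∂_k) / im(∂_{k+1}) we obtain:

  H_0: rank C_0 − rank ∂_1 = 9 − 8 = 1, and the invariant factors of ∂_1 are all 1, so H_0 ≅ Z.
  H_1: rank ker ∂_1 − rank ∂_2 = (27 − 8) − 18 = 1, and ∂_2 has invariant factor 2 > 1, so H_1 ≅ Z ⊕ Z/2Z.
  H_2: rank ker ∂_2 − rank ∂_3 = (18 − 18) − 0 = 0, and there is no ∂_3, so H_2 ≅ 0.

As a check, the Euler characteristic is 9 − 27 + 18 = 0, which agrees with 1 − 1 + 0 = 0.
(K is a triangulation of the Klein bottle.)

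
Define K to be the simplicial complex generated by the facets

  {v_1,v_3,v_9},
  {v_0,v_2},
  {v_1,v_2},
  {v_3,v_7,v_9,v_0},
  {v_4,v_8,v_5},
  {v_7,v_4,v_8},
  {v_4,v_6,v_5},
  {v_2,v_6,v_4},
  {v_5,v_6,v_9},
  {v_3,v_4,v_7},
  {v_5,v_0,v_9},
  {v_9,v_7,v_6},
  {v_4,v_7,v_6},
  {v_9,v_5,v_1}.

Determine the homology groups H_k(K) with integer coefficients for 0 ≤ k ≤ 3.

Take the total order v_0 < v_1 < v_2 < v_3 < v_4 < v_5 < v_6 < v_7 < v_8 < v_9 on the vertex set. Then K (dimension 3) consists of the simplices:

  0-simplices (10): [v_0], [v_1], [v_2], [v_3], [v_4], [v_5], [v_6], [v_7], [v_8], [v_9]
  1-simplices (25): (25 of them)
  2-simplices (15): (15 of them)
  3-simplices (1): [v_0,v_3,v_7,v_9]

so the chain groups are C_0 ≅ Z^10, C_1 ≅ Z^25, C_2 ≅ Z^15, C_3 ≅ Z^1.

∂_1: C_1 → C_0 sends each edge [p,q] (with p < q) to q − p. For instance
  ∂[v_1,v_9] = [v_9] − [v_1].
The resulting 10×25 matrix has rank 9, and its Smith normal form has invariant factors (1,1,1,1,1,1,1,1,1).

∂_2: C_2 → C_1 sends each 2-simplex [p,q,r] to [q,r] − [p,r] + [p,q]. For instance
  ∂[v_0,v_3,v_7] = [v_3,v_7] − [v_0,v_7] + [v_0,v_3],
  ∂[v_4,v_5,v_8] = [v_5,v_8] − [v_4,v_8] + [v_4,v_5].
The 25×15 boundary matrix has rank 14 and Smith normal form diag(1,1,1,1,1,1,1,1,1,1,1,1,1,1).

Boundary ∂_3: C_3 → C_2 sends each 3-simplex σ to the alternating sum Σ_i (−1)^i (σ with its i-th vertex removed). For instance
  ∂[v_0,v_3,v_7,v_9] = [v_3,v_7,v_9] − [v_0,v_7,v_9] + [v_0,v_3,v_9] − [v_0,v_3,v_7].
This gives a 15×1 integer matrix of rank 1; reducing to Smith normal form yields diagonal entries (1).

Now H_k = ker ∂_k / im ∂_{k+1}, so:

  H_0: rank C_0 − rank ∂_1 = 10 − 9 = 1, and the invariant factors of ∂_1 are all 1, so H_0 ≅ Z.
  H_1: rank ker ∂_1 − rank ∂_2 = (25 − 9) − 14 = 2, and the invariant factors of ∂_2 are all 1, so H_1 ≅ Z^2.
  H_2: rank ker ∂_2 − rank ∂_3 = (15 − 14) − 1 = 0, and the invariant factors of ∂_3 are all 1, so H_2 ≅ 0.
  H_3: rank ker ∂_3 − rank ∂_4 = (1 − 1) − 0 = 0, and there is no ∂_4, so H_3 ≅ 0.

H_0 ≅ Z,  H_1 ≅ Z^2,  H_2 = 0,  H_3 = 0.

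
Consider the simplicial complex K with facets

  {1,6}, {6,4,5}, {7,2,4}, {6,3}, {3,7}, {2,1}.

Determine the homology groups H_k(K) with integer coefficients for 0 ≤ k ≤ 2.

Fix the vertex order 1 < 2 < 3 < 4 < 5 < 6 < 7 and write every simplex with vertices in increasing order. Then dim K = 2 and the simplices of K are:

  0-simplices (7): [1], [2], [3], [4], [5], [6], [7]
  1-simplices (10): [1,2], [1,6], [2,4], [2,7], [3,6], [3,7], [4,5], [4,6], [4,7], [5,6]
  2-simplices (2): [2,4,7], [4,5,6]

giving chain groups C_0 ≅ Z^7, C_1 ≅ Z^10, C_2 ≅ Z^2.

The boundary map ∂_1: C_1 → C_0 maps an edge to its endpoints' difference, ∂[p,q] = q − p.
The resulting 7×10 matrix has rank 6, and its Smith normal form has invariant factors (1,1,1,1,1,1).

∂_2: C_2 → C_1 sends each 2-simplex [p,q,r] to [q,r] − [p,r] + [p,q]. For instance
  ∂[2,4,7] = [4,7] − [2,7] + [2,4],
  ∂[4,5,6] = [5,6] − [4,6] + [4,5].
The 10×2 boundary matrix has rank 2 and Smith normal form diag(1,1).

From H_k ≅ ker(∂_k) / im(∂_{k+1}) we obtain:

  H_0: rank C_0 − rank ∂_1 = 7 − 6 = 1, and the invariant factors of ∂_1 are all 1, so H_0 = Z.
  H_1: rank ker ∂_1 − rank ∂_2 = (10 − 6) − 2 = 2, and the invariant factors of ∂_2 are all 1, so H_1 = Z^2.
  H_2: rank ker ∂_2 − rank ∂_3 = (2 − 2) − 0 = 0, and there is no ∂_3, so H_2 = 0.

As a check, the Euler characteristic is 7 − 10 + 2 = -1, which agrees with 1 − 2 + 0 = -1.

H_0 ≅ Z,  H_1 ≅ Z^2,  H_2 = 0.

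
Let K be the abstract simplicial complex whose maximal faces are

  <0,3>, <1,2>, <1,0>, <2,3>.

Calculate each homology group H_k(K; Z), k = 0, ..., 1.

Take the total order 0 < 1 < 2 < 3 on the vertex set. Then K (dimension 1) consists of the simplices:

  0-simplices (4): [0], [1], [2], [3]
  1-simplices (4): [0,1], [0,3], [1,2], [2,3]

giving chain groups C_0 ≅ Z^4, C_1 ≅ Z^4.

Boundary ∂_1: C_1 → C_0 sends each edge [p,q] (with p < q) to q − p. For instance
  ∂[0,3] = [3] − [0].
The resulting 4×4 matrix has rank 3, and its Smith normal form has invariant factors (1,1,1).

Reading off H_k = ker ∂_k / im ∂_{k+1}:

  H_0: rank C_0 − rank ∂_1 = 4 − 3 = 1, and the invariant factors of ∂_1 are all 1, so H_0 = Z.
  H_1: rank ker ∂_1 − rank ∂_2 = (4 − 3) − 0 = 1, and there is no ∂_2, so H_1 = Z.

As a check, the Euler characteristic is 4 − 4 = 0, which agrees with 1 − 1 = 0.
(K is a triangulation of the circle S^1.)

H_0 ≅ Z,  H_1 ≅ Z.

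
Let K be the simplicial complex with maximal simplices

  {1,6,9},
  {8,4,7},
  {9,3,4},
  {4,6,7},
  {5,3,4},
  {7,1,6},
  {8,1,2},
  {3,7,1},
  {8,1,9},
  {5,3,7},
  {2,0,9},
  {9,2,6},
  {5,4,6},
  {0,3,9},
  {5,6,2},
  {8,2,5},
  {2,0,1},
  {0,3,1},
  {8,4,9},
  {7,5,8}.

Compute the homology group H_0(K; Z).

H_0 = Z.

Fix the vertex order 0 < 1 < 2 < 3 < 4 < 5 < 6 < 7 < 8 < 9 and write every simplex with vertices in increasing order. Then dim K = 2 and the simplices of K are:

  0-simplices (10): [0], [1], [2], [3], [4], [5], [6], [7], [8], [9]
  1-simplices (30): (30 of them)
  2-simplices (20): (20 of them)

giving chain groups C_0 ≅ Z^10, C_1 ≅ Z^30, C_2 ≅ Z^20.

The boundary map ∂_1: C_1 → C_0 maps an edge to its endpoints' difference, ∂[p,q] = q − p. For instance
  ∂[0,1] = [1] − [0].
The resulting 10×30 matrix has rank 9, and its Smith normal form has invariant factors (1,1,1,1,1,1,1,1,1).

∂_2: C_2 → C_1 maps a triangle to the signed sum of its edges. For instance
  ∂[3,4,9] = [4,9] − [3,9] + [3,4],
  ∂[3,4,5] = [4,5] − [3,5] + [3,4].
The resulting 30×20 matrix has rank 20, and its Smith normal form has invariant factors (1,1,1,1,1,1,1,1,1,1,1,1,1,1,1,1,1,1,1,2).

From H_k ≅ ker(∂_k) / im(∂_{k+1}) we obtain:

  H_0: rank C_0 − rank ∂_1 = 10 − 9 = 1, and the invariant factors of ∂_1 are all 1, so H_0 ≅ Z.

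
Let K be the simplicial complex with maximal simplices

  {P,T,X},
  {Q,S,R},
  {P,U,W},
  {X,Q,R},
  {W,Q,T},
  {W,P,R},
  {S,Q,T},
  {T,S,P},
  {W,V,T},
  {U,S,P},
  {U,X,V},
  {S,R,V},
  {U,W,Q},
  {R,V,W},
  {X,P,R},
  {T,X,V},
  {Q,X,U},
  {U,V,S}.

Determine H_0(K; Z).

H_0 = Z.

Order the vertices as P < Q < R < S < T < U < V < W < X. Listing each simplex with vertices in this order, K has dimension 2 with simplices:

  0-simplices (9): P, Q, R, S, T, U, V, W, X
  1-simplices (27): PR, PS, PT, PU, PW, PX, QR, QS, QT, QU, QW, QX, RS, RV, RW, RX, ST, SU, SV, TV, TW, TX, UV, UW, UX, VW, VX
  2-simplices (18): PRW, PRX, PST, PSU, PTX, PUW, QRS, QRX, QST, QTW, QUW, QUX, RSV, RVW, SUV, TVW, TVX, UVX

giving chain groups C_0 ≅ Z^9, C_1 ≅ Z^27, C_2 ≅ Z^18.

∂_1: C_1 → C_0 maps an edge to its endpoints' difference, ∂[p,q] = q − p. For instance
  ∂QU = U − Q.
As a 9×27 matrix over Z this has rank 8, with invariant factors (1,1,1,1,1,1,1,1).

Boundary ∂_2: C_2 → C_1 maps a triangle to the signed sum of its edges. For instance
  ∂QST = ST − QT + QS,
  ∂PSU = SU − PU + PS.
As a 27×18 matrix over Z this has rank 17, with invariant factors (1,1,1,1,1,1,1,1,1,1,1,1,1,1,1,1,1).

Computing H_k = (kernel of ∂_k) / (image of ∂_{k+1}):

  H_0: rank C_0 − rank ∂_1 = 9 − 8 = 1, and the invariant factors of ∂_1 are all 1, so H_0 ≅ Z.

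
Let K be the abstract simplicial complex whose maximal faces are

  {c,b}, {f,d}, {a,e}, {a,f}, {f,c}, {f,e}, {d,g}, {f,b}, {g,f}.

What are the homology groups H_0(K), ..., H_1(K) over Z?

H_0 ≅ Z,  H_1 ≅ Z^3.

Order the vertices as a < b < c < d < e < f < g. Listing each simplex with vertices in this order, K has dimension 1 with simplices:

  0-simplices (7): a, b, c, d, e, f, g
  1-simplices (9): ae, af, bc, bf, cf, df, dg, ef, fg

so the chain groups are C_0 ≅ Z^7, C_1 ≅ Z^9.

Boundary ∂_1: C_1 → C_0 is given by ∂[p,q] = [q] − [p].
The resulting 7×9 matrix has rank 6, and its Smith normal form has invariant factors (1,1,1,1,1,1).

Reading off H_k = ker ∂_k / im ∂_{k+1}:

  H_0: rank C_0 − rank ∂_1 = 7 − 6 = 1, and the invariant factors of ∂_1 are all 1, so H_0 = Z.
  H_1: rank ker ∂_1 − rank ∂_2 = (9 − 6) − 0 = 3, and there is no ∂_2, so H_1 = Z^3.

As a check, the Euler characteristic is 7 − 9 = -2, which agrees with 1 − 3 = -2.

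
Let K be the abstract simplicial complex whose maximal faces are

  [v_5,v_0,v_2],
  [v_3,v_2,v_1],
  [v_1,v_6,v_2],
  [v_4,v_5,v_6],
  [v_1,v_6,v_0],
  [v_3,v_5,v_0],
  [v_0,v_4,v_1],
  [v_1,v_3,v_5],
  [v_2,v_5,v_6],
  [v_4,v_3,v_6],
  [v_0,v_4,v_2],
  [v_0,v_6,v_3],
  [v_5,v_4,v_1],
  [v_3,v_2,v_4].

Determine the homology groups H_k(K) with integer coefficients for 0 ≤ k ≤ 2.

Fix the vertex order v_0 < v_1 < v_2 < v_3 < v_4 < v_5 < v_6 and write every simplex with vertices in increasing order. Then dim K = 2 and the simplices of K are:

  0-simplices (7): [v_0], [v_1], [v_2], [v_3], [v_4], [v_5], [v_6]
  1-simplices (21): (21 of them)
  2-simplices (14): (14 of them)

Hence C_0 ≅ Z^7, C_1 ≅ Z^21, C_2 ≅ Z^14.

The boundary map ∂_1: C_1 → C_0 is given by ∂[p,q] = [q] − [p]. For instance
  ∂[v_1,v_3] = [v_3] − [v_1].
As a 7×21 matrix over Z this has rank 6, with invariant factors (1,1,1,1,1,1).

∂_2: C_2 → C_1 sends each 2-simplex [p,q,r] to [q,r] − [p,r] + [p,q]. For instance
  ∂[v_1,v_2,v_3] = [v_2,v_3] − [v_1,v_3] + [v_1,v_2],
  ∂[v_1,v_3,v_5] = [v_3,v_5] − [v_1,v_5] + [v_1,v_3].
As a 21×14 matrix over Z this has rank 13, with invariant factors (1,1,1,1,1,1,1,1,1,1,1,1,1).

From H_k ≅ ker(∂_k) / im(∂_{k+1}) we obtain:

  H_0: rank C_0 − rank ∂_1 = 7 − 6 = 1, and the invariant factors of ∂_1 are all 1, so H_0 = Z.
  H_1: rank ker ∂_1 − rank ∂_2 = (21 − 6) − 13 = 2, and the invariant factors of ∂_2 are all 1, so H_1 = Z^2.
  H_2: rank ker ∂_2 − rank ∂_3 = (14 − 13) − 0 = 1, and there is no ∂_3, so H_2 = Z.

As a check, the Euler characteristic is 7 − 21 + 14 = 0, which agrees with 1 − 2 + 1 = 0.

H_0 = Z,  H_1 = Z^2,  H_2 = Z.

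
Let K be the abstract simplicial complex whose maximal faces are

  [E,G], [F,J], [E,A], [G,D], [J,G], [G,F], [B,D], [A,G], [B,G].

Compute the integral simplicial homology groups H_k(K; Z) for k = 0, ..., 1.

H_0 = Z,  H_1 = Z^3.

Fix the vertex order A < B < D < E < F < G < J and write every simplex with vertices in increasing order. Then dim K = 1 and the simplices of K are:

  0-simplices (7): A, B, D, E, F, G, J
  1-simplices (9): AE, AG, BD, BG, DG, EG, FG, FJ, GJ

so the chain groups are C_0 ≅ Z^7, C_1 ≅ Z^9.

Boundary ∂_1: C_1 → C_0 is given by ∂[p,q] = [q] − [p]. For instance
  ∂AG = G − A.
As a 7×9 matrix over Z this has rank 6, with invariant factors (1,1,1,1,1,1).

Now H_k = ker ∂_k / im ∂_{k+1}, so:

  H_0: rank C_0 − rank ∂_1 = 7 − 6 = 1, and the invariant factors of ∂_1 are all 1, so H_0 ≅ Z.
  H_1: rank ker ∂_1 − rank ∂_2 = (9 − 6) − 0 = 3, and there is no ∂_2, so H_1 ≅ Z^3.

As a check, the Euler characteristic is 7 − 9 = -2, which agrees with 1 − 3 = -2.
(K is a triangulation of a wedge of 3 circles.)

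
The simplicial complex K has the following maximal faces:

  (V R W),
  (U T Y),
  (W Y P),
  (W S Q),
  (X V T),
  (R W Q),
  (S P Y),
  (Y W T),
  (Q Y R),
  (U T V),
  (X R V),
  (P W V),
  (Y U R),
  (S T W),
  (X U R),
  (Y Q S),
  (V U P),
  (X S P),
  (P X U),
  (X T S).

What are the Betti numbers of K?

Order the vertices as P < Q < R < S < T < U < V < W < X < Y. Listing each simplex with vertices in this order, K has dimension 2 with simplices:

  0-simplices (10): P, Q, R, S, T, U, V, W, X, Y
  1-simplices (30): PS, PU, PV, PW, PX, PY, QR, QS, QW, QY, RU, RV, RW, RX, RY, ST, SW, SX, SY, TU, TV, TW, TX, TY, UV, UX, UY, VW, VX, WY
  2-simplices (20): PSX, PSY, PUV, PUX, PVW, PWY, QRW, QRY, QSW, QSY, RUX, RUY, RVW, RVX, STW, STX, TUV, TUY, TVX, TWY

so the chain groups are C_0 ≅ Z^10, C_1 ≅ Z^30, C_2 ≅ Z^20.

Boundary ∂_1: C_1 → C_0 maps an edge to its endpoints' difference, ∂[p,q] = q − p.
This gives a 10×30 integer matrix of rank 9; reducing to Smith normal form yields diagonal entries (1,1,1,1,1,1,1,1,1).

∂_2: C_2 → C_1 sends each 2-simplex [p,q,r] to [q,r] − [p,r] + [p,q]. For instance
  ∂RUY = UY − RY + RU,
  ∂PSY = SY − PY + PS.
As a 30×20 matrix over Z this has rank 20, with invariant factors (1,1,1,1,1,1,1,1,1,1,1,1,1,1,1,1,1,1,1,2).

From H_k ≅ ker(∂_k) / im(∂_{k+1}) we obtain:

  H_0: rank C_0 − rank ∂_1 = 10 − 9 = 1, and the invariant factors of ∂_1 are all 1, so H_0 = Z.
  H_1: rank ker ∂_1 − rank ∂_2 = (30 − 9) − 20 = 1, and ∂_2 has invariant factor 2 > 1, so H_1 = Z ⊕ Z/2.
  H_2: rank ker ∂_2 − rank ∂_3 = (20 − 20) − 0 = 0, and there is no ∂_3, so H_2 = 0.

Hence the Betti numbers are b_0 = 1, b_1 = 1, b_2 = 0.

b_0 = 1, b_1 = 1, b_2 = 0.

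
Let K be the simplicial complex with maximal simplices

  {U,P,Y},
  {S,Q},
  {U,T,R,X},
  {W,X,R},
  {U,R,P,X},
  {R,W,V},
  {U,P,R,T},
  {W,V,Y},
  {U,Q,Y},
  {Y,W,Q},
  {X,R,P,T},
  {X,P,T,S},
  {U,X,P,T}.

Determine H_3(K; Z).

Take the total order P < Q < R < S < T < U < V < W < X < Y on the vertex set. Then K (dimension 3) consists of the simplices:

  0-simplices (10): P, Q, R, S, T, U, V, W, X, Y
  1-simplices (25): PR, PS, PT, PU, PX, PY, QS, QU, QW, QY, RT, RU, RV, RW, RX, ST, SX, TU, TX, UX, UY, VW, VY, WX, WY
  2-simplices (19): PRT, PRU, PRX, PST, PSX, PTU, PTX, PUX, PUY, QUY, QWY, RTU, RTX, RUX, RVW, RWX, STX, TUX, VWY
  3-simplices (6): PRTU, PRTX, PRUX, PSTX, PTUX, RTUX

so the chain groups are C_0 ≅ Z^10, C_1 ≅ Z^25, C_2 ≅ Z^19, C_3 ≅ Z^6.

The boundary map ∂_1: C_1 → C_0 sends each edge [p,q] (with p < q) to q − p.
As a 10×25 matrix over Z this has rank 9, with invariant factors (1,1,1,1,1,1,1,1,1).

∂_2: C_2 → C_1 maps a triangle to the signed sum of its edges. For instance
  ∂TUX = UX − TX + TU,
  ∂VWY = WY − VY + VW.
The resulting 25×19 matrix has rank 14, and its Smith normal form has invariant factors (1,1,1,1,1,1,1,1,1,1,1,1,1,1).

Boundary ∂_3: C_3 → C_2 sends each 3-simplex σ to the alternating sum Σ_i (−1)^i (σ with its i-th vertex removed). For instance
  ∂PRUX = RUX − PUX + PRX − PRU,
  ∂PRTX = RTX − PTX + PRX − PRT.
As a 19×6 matrix over Z this has rank 5, with invariant factors (1,1,1,1,1).

Now H_k = ker ∂_k / im ∂_{k+1}, so:

  H_3: rank ker ∂_3 − rank ∂_4 = (6 − 5) − 0 = 1, and there is no ∂_4, so H_3 ≅ Z.

H_3 ≅ Z.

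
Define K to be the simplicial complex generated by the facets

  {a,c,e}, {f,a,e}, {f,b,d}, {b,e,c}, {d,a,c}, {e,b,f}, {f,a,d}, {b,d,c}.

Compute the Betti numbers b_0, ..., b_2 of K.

Fix the vertex order a < b < c < d < e < f and write every simplex with vertices in increasing order. Then dim K = 2 and the simplices of K are:

  0-simplices (6): a, b, c, d, e, f
  1-simplices (12): ac, ad, ae, af, bc, bd, be, bf, cd, ce, df, ef
  2-simplices (8): acd, ace, adf, aef, bcd, bce, bdf, bef

giving chain groups C_0 ≅ Z^6, C_1 ≅ Z^12, C_2 ≅ Z^8.

∂_1: C_1 → C_0 sends each edge [p,q] (with p < q) to q − p.
The resulting 6×12 matrix has rank 5, and its Smith normal form has invariant factors (1,1,1,1,1).

∂_2: C_2 → C_1 sends each 2-simplex [p,q,r] to [q,r] − [p,r] + [p,q]. For instance
  ∂bcd = cd − bd + bc,
  ∂ace = ce − ae + ac.
This gives a 12×8 integer matrix of rank 7; reducing to Smith normal form yields diagonal entries (1,1,1,1,1,1,1).

Reading off H_k = ker ∂_k / im ∂_{k+1}:

  H_0: rank C_0 − rank ∂_1 = 6 − 5 = 1, and the invariant factors of ∂_1 are all 1, so H_0 = Z.
  H_1: rank ker ∂_1 − rank ∂_2 = (12 − 5) − 7 = 0, and the invariant factors of ∂_2 are all 1, so H_1 = 0.
  H_2: rank ker ∂_2 − rank ∂_3 = (8 − 7) − 0 = 1, and there is no ∂_3, so H_2 = Z.

Hence the Betti numbers are b_0 = 1, b_1 = 0, b_2 = 1.

b_0 = 1, b_1 = 0, b_2 = 1.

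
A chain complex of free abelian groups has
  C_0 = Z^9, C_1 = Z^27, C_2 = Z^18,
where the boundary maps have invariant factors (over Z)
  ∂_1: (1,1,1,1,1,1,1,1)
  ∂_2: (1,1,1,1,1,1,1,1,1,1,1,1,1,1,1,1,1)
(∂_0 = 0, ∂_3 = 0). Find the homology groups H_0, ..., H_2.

H_0: b_0 = 9 − 0 − 8 = 1; torsion from ∂_1 factors > 1: none. So H_0 ≅ Z.
H_1: b_1 = 27 − 8 − 17 = 2; torsion from ∂_2 factors > 1: none. So H_1 ≅ Z^2.
H_2: b_2 = 18 − 17 − 0 = 1; torsion from ∂_3 factors > 1: none. So H_2 ≅ Z.

H_0 ≅ Z,  H_1 ≅ Z^2,  H_2 ≅ Z.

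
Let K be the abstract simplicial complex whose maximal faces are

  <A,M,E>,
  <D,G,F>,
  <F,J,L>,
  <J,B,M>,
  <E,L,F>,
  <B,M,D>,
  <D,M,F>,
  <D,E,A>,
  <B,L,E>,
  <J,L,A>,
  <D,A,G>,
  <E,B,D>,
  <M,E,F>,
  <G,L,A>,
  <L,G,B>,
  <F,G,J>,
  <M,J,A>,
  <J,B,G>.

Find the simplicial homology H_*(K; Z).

H_0 ≅ Z,  H_1 ≅ Z ⊕ Z/2Z,  H_2 = 0.

Take the total order A < B < D < E < F < G < J < L < M on the vertex set. Then K (dimension 2) consists of the simplices:

  0-simplices (9): A, B, D, E, F, G, J, L, M
  1-simplices (27): AD, AE, AG, AJ, AL, AM, BD, BE, BG, BJ, BL, BM, DE, DF, DG, DM, EF, EL, EM, FG, FJ, FL, FM, GJ, GL, JL, JM
  2-simplices (18): ADE, ADG, AEM, AGL, AJL, AJM, BDE, BDM, BEL, BGJ, BGL, BJM, DFG, DFM, EFL, EFM, FGJ, FJL

giving chain groups C_0 ≅ Z^9, C_1 ≅ Z^27, C_2 ≅ Z^18.

Boundary ∂_1: C_1 → C_0 is given by ∂[p,q] = [q] − [p]. For instance
  ∂FL = L − F.
This gives a 9×27 integer matrix of rank 8; reducing to Smith normal form yields diagonal entries (1,1,1,1,1,1,1,1).

Boundary ∂_2: C_2 → C_1 maps a triangle to the signed sum of its edges. For instance
  ∂AEM = EM − AM + AE,
  ∂FGJ = GJ − FJ + FG.
This gives a 27×18 integer matrix of rank 18; reducing to Smith normal form yields diagonal entries (1,1,1,1,1,1,1,1,1,1,1,1,1,1,1,1,1,2).

Computing H_k = (kernel of ∂_k) / (image of ∂_{k+1}):

  H_0: rank C_0 − rank ∂_1 = 9 − 8 = 1, and the invariant factors of ∂_1 are all 1, so H_0 = Z.
  H_1: rank ker ∂_1 − rank ∂_2 = (27 − 8) − 18 = 1, and ∂_2 has invariant factor 2 > 1, so H_1 = Z ⊕ Z/2Z.
  H_2: rank ker ∂_2 − rank ∂_3 = (18 − 18) − 0 = 0, and there is no ∂_3, so H_2 = 0.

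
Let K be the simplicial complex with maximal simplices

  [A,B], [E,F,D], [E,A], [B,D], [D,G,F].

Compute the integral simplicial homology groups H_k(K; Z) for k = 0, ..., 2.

H_0 ≅ Z,  H_1 ≅ Z,  H_2 = 0.

Order the vertices as A < B < D < E < F < G. Listing each simplex with vertices in this order, K has dimension 2 with simplices:

  0-simplices (6): A, B, D, E, F, G
  1-simplices (8): AB, AE, BD, DE, DF, DG, EF, FG
  2-simplices (2): DEF, DFG

Hence C_0 ≅ Z^6, C_1 ≅ Z^8, C_2 ≅ Z^2.

Boundary ∂_1: C_1 → C_0 is given by ∂[p,q] = [q] − [p].
The 6×8 boundary matrix has rank 5 and Smith normal form diag(1,1,1,1,1).

∂_2: C_2 → C_1 maps a triangle to the signed sum of its edges. For instance
  ∂DFG = FG − DG + DF,
  ∂DEF = EF − DF + DE.
This gives a 8×2 integer matrix of rank 2; reducing to Smith normal form yields diagonal entries (1,1).

Reading off H_k = ker ∂_k / im ∂_{k+1}:

  H_0: rank C_0 − rank ∂_1 = 6 − 5 = 1, and the invariant factors of ∂_1 are all 1, so H_0 ≅ Z.
  H_1: rank ker ∂_1 − rank ∂_2 = (8 − 5) − 2 = 1, and the invariant factors of ∂_2 are all 1, so H_1 ≅ Z.
  H_2: rank ker ∂_2 − rank ∂_3 = (2 − 2) − 0 = 0, and there is no ∂_3, so H_2 ≅ 0.

As a check, the Euler characteristic is 6 − 8 + 2 = 0, which agrees with 1 − 1 + 0 = 0.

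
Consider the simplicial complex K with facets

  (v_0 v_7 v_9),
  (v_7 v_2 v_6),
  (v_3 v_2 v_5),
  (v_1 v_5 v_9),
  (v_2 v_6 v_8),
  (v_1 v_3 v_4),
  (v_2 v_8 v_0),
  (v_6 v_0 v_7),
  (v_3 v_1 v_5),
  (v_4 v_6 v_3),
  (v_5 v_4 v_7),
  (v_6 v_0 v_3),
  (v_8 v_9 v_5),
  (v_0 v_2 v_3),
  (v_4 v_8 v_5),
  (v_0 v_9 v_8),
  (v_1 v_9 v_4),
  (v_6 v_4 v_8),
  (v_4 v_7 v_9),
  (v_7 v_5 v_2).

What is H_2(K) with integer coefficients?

Order the vertices as v_0 < v_1 < v_2 < v_3 < v_4 < v_5 < v_6 < v_7 < v_8 < v_9. Listing each simplex with vertices in this order, K has dimension 2 with simplices:

  0-simplices (10): [v_0], [v_1], [v_2], [v_3], [v_4], [v_5], [v_6], [v_7], [v_8], [v_9]
  1-simplices (30): (30 of them)
  2-simplices (20): (20 of them)

giving chain groups C_0 ≅ Z^10, C_1 ≅ Z^30, C_2 ≅ Z^20.

The boundary map ∂_1: C_1 → C_0 is given by ∂[p,q] = [q] − [p]. For instance
  ∂[v_2,v_5] = [v_5] − [v_2].
The 10×30 boundary matrix has rank 9 and Smith normal form diag(1,1,1,1,1,1,1,1,1).

∂_2: C_2 → C_1 maps a triangle to the signed sum of its edges. For instance
  ∂[v_4,v_6,v_8] = [v_6,v_8] − [v_4,v_8] + [v_4,v_6],
  ∂[v_0,v_8,v_9] = [v_8,v_9] − [v_0,v_9] + [v_0,v_8].
As a 30×20 matrix over Z this has rank 20, with invariant factors (1,1,1,1,1,1,1,1,1,1,1,1,1,1,1,1,1,1,1,2).

Computing H_k = (kernel of ∂_k) / (image of ∂_{k+1}):

  H_2: rank ker ∂_2 − rank ∂_3 = (20 − 20) − 0 = 0, and there is no ∂_3, so H_2 ≅ 0.

(K is a triangulation of the Klein bottle.)

H_2 = 0.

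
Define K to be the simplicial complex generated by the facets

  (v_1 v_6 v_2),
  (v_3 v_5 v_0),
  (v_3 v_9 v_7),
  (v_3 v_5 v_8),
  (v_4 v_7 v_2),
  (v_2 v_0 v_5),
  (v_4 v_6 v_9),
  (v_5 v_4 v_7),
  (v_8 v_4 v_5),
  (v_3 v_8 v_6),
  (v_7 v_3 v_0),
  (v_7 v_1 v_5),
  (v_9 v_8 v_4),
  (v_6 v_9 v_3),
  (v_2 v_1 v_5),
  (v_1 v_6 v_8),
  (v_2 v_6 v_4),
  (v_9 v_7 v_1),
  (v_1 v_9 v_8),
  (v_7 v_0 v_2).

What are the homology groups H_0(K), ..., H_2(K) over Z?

Fix the vertex order v_0 < v_1 < v_2 < v_3 < v_4 < v_5 < v_6 < v_7 < v_8 < v_9 and write every simplex with vertices in increasing order. Then dim K = 2 and the simplices of K are:

  0-simplices (10): [v_0], [v_1], [v_2], [v_3], [v_4], [v_5], [v_6], [v_7], [v_8], [v_9]
  1-simplices (30): (30 of them)
  2-simplices (20): (20 of them)

so the chain groups are C_0 ≅ Z^10, C_1 ≅ Z^30, C_2 ≅ Z^20.

The boundary map ∂_1: C_1 → C_0 sends each edge [p,q] (with p < q) to q − p.
The 10×30 boundary matrix has rank 9 and Smith normal form diag(1,1,1,1,1,1,1,1,1).

Boundary ∂_2: C_2 → C_1 acts by ∂[p,q,r] = [q,r] − [p,r] + [p,q]. For instance
  ∂[v_1,v_5,v_7] = [v_5,v_7] − [v_1,v_7] + [v_1,v_5],
  ∂[v_2,v_4,v_7] = [v_4,v_7] − [v_2,v_7] + [v_2,v_4].
This gives a 30×20 integer matrix of rank 20; reducing to Smith normal form yields diagonal entries (1,1,1,1,1,1,1,1,1,1,1,1,1,1,1,1,1,1,1,2).

Computing H_k = (kernel of ∂_k) / (image of ∂_{k+1}):

  H_0: rank C_0 − rank ∂_1 = 10 − 9 = 1, and the invariant factors of ∂_1 are all 1, so H_0 = Z.
  H_1: rank ker ∂_1 − rank ∂_2 = (30 − 9) − 20 = 1, and ∂_2 has invariant factor 2 > 1, so H_1 = Z × Z/2.
  H_2: rank ker ∂_2 − rank ∂_3 = (20 − 20) − 0 = 0, and there is no ∂_3, so H_2 = 0.

H_0 = Z,  H_1 = Z × Z/2,  H_2 = 0.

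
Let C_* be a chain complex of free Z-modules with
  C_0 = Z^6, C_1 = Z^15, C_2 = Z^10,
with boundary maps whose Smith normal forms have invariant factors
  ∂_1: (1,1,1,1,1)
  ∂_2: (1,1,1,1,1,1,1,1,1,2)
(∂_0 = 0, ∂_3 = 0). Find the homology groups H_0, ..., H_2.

H_0: b_0 = 6 − 0 − 5 = 1; torsion from ∂_1 factors > 1: none. So H_0 ≅ Z.
H_1: b_1 = 15 − 5 − 10 = 0; torsion from ∂_2 factors > 1: [2]. So H_1 ≅ Z/2Z.
H_2: b_2 = 10 − 10 − 0 = 0; torsion from ∂_3 factors > 1: none. So H_2 ≅ 0.

H_0 ≅ Z,  H_1 ≅ Z/2Z,  H_2 = 0.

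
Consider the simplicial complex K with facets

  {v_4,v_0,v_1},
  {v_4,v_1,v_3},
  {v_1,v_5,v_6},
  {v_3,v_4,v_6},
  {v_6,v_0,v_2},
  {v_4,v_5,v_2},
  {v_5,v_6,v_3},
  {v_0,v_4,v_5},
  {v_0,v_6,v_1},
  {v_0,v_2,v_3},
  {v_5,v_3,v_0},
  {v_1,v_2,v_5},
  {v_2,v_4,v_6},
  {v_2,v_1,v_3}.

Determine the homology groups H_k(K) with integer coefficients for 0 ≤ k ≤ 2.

Take the total order v_0 < v_1 < v_2 < v_3 < v_4 < v_5 < v_6 on the vertex set. Then K (dimension 2) consists of the simplices:

  0-simplices (7): [v_0], [v_1], [v_2], [v_3], [v_4], [v_5], [v_6]
  1-simplices (21): (21 of them)
  2-simplices (14): (14 of them)

giving chain groups C_0 ≅ Z^7, C_1 ≅ Z^21, C_2 ≅ Z^14.

∂_1: C_1 → C_0 sends each edge [p,q] (with p < q) to q − p. For instance
  ∂[v_3,v_5] = [v_5] − [v_3].
The resulting 7×21 matrix has rank 6, and its Smith normal form has invariant factors (1,1,1,1,1,1).

Boundary ∂_2: C_2 → C_1 acts by ∂[p,q,r] = [q,r] − [p,r] + [p,q]. For instance
  ∂[v_0,v_4,v_5] = [v_4,v_5] − [v_0,v_5] + [v_0,v_4],
  ∂[v_1,v_5,v_6] = [v_5,v_6] − [v_1,v_6] + [v_1,v_5].
The 21×14 boundary matrix has rank 13 and Smith normal form diag(1,1,1,1,1,1,1,1,1,1,1,1,1).

Reading off H_k = ker ∂_k / im ∂_{k+1}:

  H_0: rank C_0 − rank ∂_1 = 7 − 6 = 1, and the invariant factors of ∂_1 are all 1, so H_0 ≅ Z.
  H_1: rank ker ∂_1 − rank ∂_2 = (21 − 6) − 13 = 2, and the invariant factors of ∂_2 are all 1, so H_1 ≅ Z^2.
  H_2: rank ker ∂_2 − rank ∂_3 = (14 − 13) − 0 = 1, and there is no ∂_3, so H_2 ≅ Z.

As a check, the Euler characteristic is 7 − 21 + 14 = 0, which agrees with 1 − 2 + 1 = 0.

H_0 ≅ Z,  H_1 ≅ Z^2,  H_2 ≅ Z.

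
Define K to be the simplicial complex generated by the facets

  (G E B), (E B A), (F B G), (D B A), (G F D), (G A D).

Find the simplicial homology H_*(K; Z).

H_0 = Z,  H_1 = Z,  H_2 = 0.

K has 6 vertices, 12 edges, 6 triangles.
rank ∂_0 = 0, rank ∂_1 = 5 ⇒ b_0 = 6 − 0 − 5 = 1; all invariant factors of ∂_1 are 1 so no torsion. So H_0 ≅ Z.
rank ∂_1 = 5, rank ∂_2 = 6 ⇒ b_1 = 12 − 5 − 6 = 1; all invariant factors of ∂_2 are 1 so no torsion. So H_1 ≅ Z.
rank ∂_2 = 6, rank ∂_3 = 0 ⇒ b_2 = 6 − 6 − 0 = 0. So H_2 ≅ 0.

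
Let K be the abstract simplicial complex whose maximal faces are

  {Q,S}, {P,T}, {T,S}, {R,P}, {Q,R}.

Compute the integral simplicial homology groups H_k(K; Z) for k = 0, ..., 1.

Fix the vertex order P < Q < R < S < T and write every simplex with vertices in increasing order. Then dim K = 1 and the simplices of K are:

  0-simplices (5): P, Q, R, S, T
  1-simplices (5): PR, PT, QR, QS, ST

giving chain groups C_0 ≅ Z^5, C_1 ≅ Z^5.

∂_1: C_1 → C_0 sends each edge [p,q] (with p < q) to q − p.
The 5×5 boundary matrix has rank 4 and Smith normal form diag(1,1,1,1).

Now H_k = ker ∂_k / im ∂_{k+1}, so:

  H_0: rank C_0 − rank ∂_1 = 5 − 4 = 1, and the invariant factors of ∂_1 are all 1, so H_0 ≅ Z.
  H_1: rank ker ∂_1 − rank ∂_2 = (5 − 4) − 0 = 1, and there is no ∂_2, so H_1 ≅ Z.

H_0 = Z,  H_1 = Z.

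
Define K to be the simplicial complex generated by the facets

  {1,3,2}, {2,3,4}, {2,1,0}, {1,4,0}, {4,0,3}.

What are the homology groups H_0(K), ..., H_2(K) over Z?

H_0 ≅ Z,  H_1 ≅ Z,  H_2 = 0.

K has 5 vertices, 10 edges, 5 triangles.
rank ∂_0 = 0, rank ∂_1 = 4 ⇒ b_0 = 5 − 0 − 4 = 1; all invariant factors of ∂_1 are 1 so no torsion. So H_0 = Z.
rank ∂_1 = 4, rank ∂_2 = 5 ⇒ b_1 = 10 − 4 − 5 = 1; all invariant factors of ∂_2 are 1 so no torsion. So H_1 = Z.
rank ∂_2 = 5, rank ∂_3 = 0 ⇒ b_2 = 5 − 5 − 0 = 0. So H_2 = 0.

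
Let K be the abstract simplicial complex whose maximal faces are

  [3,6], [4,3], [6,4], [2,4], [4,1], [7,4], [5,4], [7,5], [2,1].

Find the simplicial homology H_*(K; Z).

We work with the vertex ordering 1 < 2 < 3 < 4 < 5 < 6 < 7. The simplices of K, each written with vertices in increasing order, are:

  0-simplices (7): [1], [2], [3], [4], [5], [6], [7]
  1-simplices (9): [1,2], [1,4], [2,4], [3,4], [3,6], [4,5], [4,6], [4,7], [5,7]

giving chain groups C_0 ≅ Z^7, C_1 ≅ Z^9.

Boundary ∂_1: C_1 → C_0 maps an edge to its endpoints' difference, ∂[p,q] = q − p. For instance
  ∂[3,6] = [6] − [3].
This gives a 7×9 integer matrix of rank 6; reducing to Smith normal form yields diagonal entries (1,1,1,1,1,1).

Computing H_k = (kernel of ∂_k) / (image of ∂_{k+1}):

  H_0: rank C_0 − rank ∂_1 = 7 − 6 = 1, and the invariant factors of ∂_1 are all 1, so H_0 ≅ Z.
  H_1: rank ker ∂_1 − rank ∂_2 = (9 − 6) − 0 = 3, and there is no ∂_2, so H_1 ≅ Z^3.

H_0 ≅ Z,  H_1 ≅ Z^3.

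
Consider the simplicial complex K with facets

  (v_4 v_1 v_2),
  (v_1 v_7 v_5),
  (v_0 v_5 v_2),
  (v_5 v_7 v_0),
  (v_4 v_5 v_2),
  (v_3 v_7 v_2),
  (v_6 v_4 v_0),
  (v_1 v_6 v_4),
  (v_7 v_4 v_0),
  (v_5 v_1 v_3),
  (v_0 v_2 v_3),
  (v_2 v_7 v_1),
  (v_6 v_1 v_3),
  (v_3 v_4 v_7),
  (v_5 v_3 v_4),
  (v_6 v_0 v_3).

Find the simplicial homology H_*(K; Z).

H_0 = Z,  H_1 = Z^2,  H_2 = Z.

Order the vertices as v_0 < v_1 < v_2 < v_3 < v_4 < v_5 < v_6 < v_7. Listing each simplex with vertices in this order, K has dimension 2 with simplices:

  0-simplices (8): [v_0], [v_1], [v_2], [v_3], [v_4], [v_5], [v_6], [v_7]
  1-simplices (24): (24 of them)
  2-simplices (16): (16 of them)

Hence C_0 ≅ Z^8, C_1 ≅ Z^24, C_2 ≅ Z^16.

∂_1: C_1 → C_0 is given by ∂[p,q] = [q] − [p].
As a 8×24 matrix over Z this has rank 7, with invariant factors (1,1,1,1,1,1,1).

The boundary map ∂_2: C_2 → C_1 sends each 2-simplex [p,q,r] to [q,r] − [p,r] + [p,q]. For instance
  ∂[v_1,v_2,v_7] = [v_2,v_7] − [v_1,v_7] + [v_1,v_2],
  ∂[v_0,v_5,v_7] = [v_5,v_7] − [v_0,v_7] + [v_0,v_5].
This gives a 24×16 integer matrix of rank 15; reducing to Smith normal form yields diagonal entries (1,1,1,1,1,1,1,1,1,1,1,1,1,1,1).

Reading off H_k = ker ∂_k / im ∂_{k+1}:

  H_0: rank C_0 − rank ∂_1 = 8 − 7 = 1, and the invariant factors of ∂_1 are all 1, so H_0 ≅ Z.
  H_1: rank ker ∂_1 − rank ∂_2 = (24 − 7) − 15 = 2, and the invariant factors of ∂_2 are all 1, so H_1 ≅ Z^2.
  H_2: rank ker ∂_2 − rank ∂_3 = (16 − 15) − 0 = 1, and there is no ∂_3, so H_2 ≅ Z.

As a check, the Euler characteristic is 8 − 24 + 16 = 0, which agrees with 1 − 2 + 1 = 0.
(K is a triangulation of the torus T^2.)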